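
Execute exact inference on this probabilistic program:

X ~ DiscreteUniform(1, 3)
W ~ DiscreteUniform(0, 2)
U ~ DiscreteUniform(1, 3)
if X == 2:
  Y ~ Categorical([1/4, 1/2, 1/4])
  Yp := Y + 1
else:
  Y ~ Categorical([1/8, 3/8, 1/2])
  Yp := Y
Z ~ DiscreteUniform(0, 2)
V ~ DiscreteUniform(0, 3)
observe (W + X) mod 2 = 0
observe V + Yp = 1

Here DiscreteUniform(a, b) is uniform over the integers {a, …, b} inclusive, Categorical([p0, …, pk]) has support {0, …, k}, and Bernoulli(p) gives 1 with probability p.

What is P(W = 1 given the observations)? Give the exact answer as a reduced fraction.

Enumerate traces; 54 have nonzero weight after conditioning:
  (X=1, W=1, U=1, Y=0, Z=0, V=1) weight 1/2592
  (X=1, W=1, U=1, Y=0, Z=1, V=1) weight 1/2592
  (X=1, W=1, U=1, Y=0, Z=2, V=1) weight 1/2592
  (X=1, W=1, U=1, Y=1, Z=0, V=0) weight 1/864
  (X=1, W=1, U=1, Y=1, Z=1, V=0) weight 1/864
  (X=1, W=1, U=1, Y=1, Z=2, V=0) weight 1/864
  (X=1, W=1, U=2, Y=0, Z=0, V=1) weight 1/2592
  (X=1, W=1, U=2, Y=0, Z=1, V=1) weight 1/2592
  (X=2, W=0, U=1, Y=0, Z=0, V=0) weight 1/1296
  (X=2, W=2, U=1, Y=0, Z=0, V=0) weight 1/1296
  … 44 more
Group by W:
  weight(W=0) = 1/144
  weight(W=1) = 1/36
  weight(W=2) = 1/144
Total weight = 1/144 + 1/36 + 1/144 = 1/24
P(W=0 | obs) = 1/144 / 1/24 = 1/6
P(W=1 | obs) = 1/36 / 1/24 = 2/3
P(W=2 | obs) = 1/144 / 1/24 = 1/6

P(W = 1 | obs) = 2/3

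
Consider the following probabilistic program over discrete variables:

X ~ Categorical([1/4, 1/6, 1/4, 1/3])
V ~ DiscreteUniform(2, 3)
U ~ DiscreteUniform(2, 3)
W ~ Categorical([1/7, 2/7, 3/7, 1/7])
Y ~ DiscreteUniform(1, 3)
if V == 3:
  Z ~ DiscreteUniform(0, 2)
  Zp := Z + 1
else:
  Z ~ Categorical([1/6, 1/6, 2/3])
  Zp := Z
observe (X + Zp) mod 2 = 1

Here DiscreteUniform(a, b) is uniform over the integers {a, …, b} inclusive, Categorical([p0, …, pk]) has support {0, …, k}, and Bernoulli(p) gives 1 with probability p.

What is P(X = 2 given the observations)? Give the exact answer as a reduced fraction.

P(X = 2 | obs) = 5/24

Enumerate traces; 288 have nonzero weight after conditioning:
  (X=0, V=2, U=2, W=0, Y=1, Z=1) weight 1/2016
  (X=0, V=2, U=2, W=0, Y=2, Z=1) weight 1/2016
  (X=0, V=2, U=2, W=0, Y=3, Z=1) weight 1/2016
  (X=0, V=2, U=2, W=1, Y=1, Z=1) weight 1/1008
  (X=0, V=2, U=2, W=1, Y=2, Z=1) weight 1/1008
  (X=0, V=2, U=2, W=1, Y=3, Z=1) weight 1/1008
  (X=0, V=2, U=2, W=2, Y=1, Z=1) weight 1/672
  (X=0, V=2, U=2, W=2, Y=2, Z=1) weight 1/672
  (X=1, V=2, U=2, W=0, Y=1, Z=0) weight 1/3024
  (X=2, V=2, U=2, W=0, Y=1, Z=1) weight 1/2016
  … 278 more
Group by X:
  weight(X=0) = 5/48
  weight(X=1) = 7/72
  weight(X=2) = 5/48
  weight(X=3) = 7/36
Total weight = 5/48 + 7/72 + 5/48 + 7/36 = 1/2
P(X=0 | obs) = 5/48 / 1/2 = 5/24
P(X=1 | obs) = 7/72 / 1/2 = 7/36
P(X=2 | obs) = 5/48 / 1/2 = 5/24
P(X=3 | obs) = 7/36 / 1/2 = 7/18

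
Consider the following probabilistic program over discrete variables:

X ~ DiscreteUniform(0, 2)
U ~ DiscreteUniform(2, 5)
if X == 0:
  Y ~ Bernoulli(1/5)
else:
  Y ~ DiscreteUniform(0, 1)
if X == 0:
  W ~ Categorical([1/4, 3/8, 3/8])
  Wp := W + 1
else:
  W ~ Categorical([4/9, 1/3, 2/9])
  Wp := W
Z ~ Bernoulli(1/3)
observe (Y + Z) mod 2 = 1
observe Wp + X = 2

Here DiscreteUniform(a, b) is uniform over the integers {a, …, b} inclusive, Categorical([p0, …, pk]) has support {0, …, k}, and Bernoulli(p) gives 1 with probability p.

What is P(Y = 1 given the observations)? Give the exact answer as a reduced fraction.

P(Y = 1 | obs) = 167/291

Enumerate traces; 24 have nonzero weight after conditioning:
  (X=0, U=2, Y=0, W=1, Z=1) weight 1/120
  (X=0, U=2, Y=1, W=1, Z=0) weight 1/240
  (X=0, U=3, Y=0, W=1, Z=1) weight 1/120
  (X=0, U=3, Y=1, W=1, Z=0) weight 1/240
  (X=0, U=4, Y=0, W=1, Z=1) weight 1/120
  (X=0, U=4, Y=1, W=1, Z=0) weight 1/240
  (X=0, U=5, Y=0, W=1, Z=1) weight 1/120
  (X=0, U=5, Y=1, W=1, Z=0) weight 1/240
  … 16 more
Group by Y:
  weight(Y=0) = 31/405
  weight(Y=1) = 167/1620
Total weight = 31/405 + 167/1620 = 97/540
P(Y=0 | obs) = 31/405 / 97/540 = 124/291
P(Y=1 | obs) = 167/1620 / 97/540 = 167/291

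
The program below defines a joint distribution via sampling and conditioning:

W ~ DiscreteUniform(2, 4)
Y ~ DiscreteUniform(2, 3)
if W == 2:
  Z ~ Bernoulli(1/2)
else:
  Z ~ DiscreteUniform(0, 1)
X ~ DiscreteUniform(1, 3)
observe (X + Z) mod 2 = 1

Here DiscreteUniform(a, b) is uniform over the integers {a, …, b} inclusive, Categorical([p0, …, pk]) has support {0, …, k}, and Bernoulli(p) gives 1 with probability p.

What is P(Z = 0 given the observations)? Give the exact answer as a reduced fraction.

P(Z = 0 | obs) = 2/3

Enumerate traces; 18 have nonzero weight after conditioning:
  (W=2, Y=2, Z=0, X=1) weight 1/36
  (W=2, Y=2, Z=0, X=3) weight 1/36
  (W=2, Y=2, Z=1, X=2) weight 1/36
  (W=2, Y=3, Z=0, X=1) weight 1/36
  (W=2, Y=3, Z=0, X=3) weight 1/36
  (W=2, Y=3, Z=1, X=2) weight 1/36
  (W=3, Y=2, Z=0, X=1) weight 1/36
  (W=3, Y=2, Z=0, X=3) weight 1/36
  … 10 more
Group by Z:
  weight(Z=0) = 1/3
  weight(Z=1) = 1/6
Total weight = 1/3 + 1/6 = 1/2
P(Z=0 | obs) = 1/3 / 1/2 = 2/3
P(Z=1 | obs) = 1/6 / 1/2 = 1/3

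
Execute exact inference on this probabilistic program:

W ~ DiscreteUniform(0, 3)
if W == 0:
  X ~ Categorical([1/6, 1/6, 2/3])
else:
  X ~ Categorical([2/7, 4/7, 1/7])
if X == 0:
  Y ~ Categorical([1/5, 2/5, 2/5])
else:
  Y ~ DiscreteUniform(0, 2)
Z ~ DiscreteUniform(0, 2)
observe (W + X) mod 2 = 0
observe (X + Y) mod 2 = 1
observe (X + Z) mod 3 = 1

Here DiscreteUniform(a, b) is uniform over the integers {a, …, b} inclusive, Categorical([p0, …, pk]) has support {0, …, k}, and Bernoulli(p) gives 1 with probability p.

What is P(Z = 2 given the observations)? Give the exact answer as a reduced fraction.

Enumerate traces; 8 have nonzero weight after conditioning:
  (W=0, X=0, Y=1, Z=1) weight 1/180
  (W=0, X=2, Y=1, Z=2) weight 1/54
  (W=1, X=1, Y=0, Z=0) weight 1/63
  (W=1, X=1, Y=2, Z=0) weight 1/63
  (W=2, X=0, Y=1, Z=1) weight 1/105
  (W=2, X=2, Y=1, Z=2) weight 1/252
  (W=3, X=1, Y=0, Z=0) weight 1/63
  (W=3, X=1, Y=2, Z=0) weight 1/63
Group by Z:
  weight(Z=0) = 4/63
  weight(Z=1) = 19/1260
  weight(Z=2) = 17/756
Total weight = 4/63 + 19/1260 + 17/756 = 191/1890
P(Z=0 | obs) = 4/63 / 191/1890 = 120/191
P(Z=1 | obs) = 19/1260 / 191/1890 = 57/382
P(Z=2 | obs) = 17/756 / 191/1890 = 85/382

P(Z = 2 | obs) = 85/382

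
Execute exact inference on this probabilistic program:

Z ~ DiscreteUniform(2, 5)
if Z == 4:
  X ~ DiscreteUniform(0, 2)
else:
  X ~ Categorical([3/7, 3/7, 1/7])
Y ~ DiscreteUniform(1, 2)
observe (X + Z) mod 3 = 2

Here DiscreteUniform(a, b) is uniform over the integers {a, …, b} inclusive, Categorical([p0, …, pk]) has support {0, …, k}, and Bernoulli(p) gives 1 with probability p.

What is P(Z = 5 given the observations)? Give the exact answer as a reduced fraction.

P(Z = 5 | obs) = 9/28

Enumerate traces; 8 have nonzero weight after conditioning:
  (Z=2, X=0, Y=1) weight 3/56
  (Z=2, X=0, Y=2) weight 3/56
  (Z=3, X=2, Y=1) weight 1/56
  (Z=3, X=2, Y=2) weight 1/56
  (Z=4, X=1, Y=1) weight 1/24
  (Z=4, X=1, Y=2) weight 1/24
  (Z=5, X=0, Y=1) weight 3/56
  (Z=5, X=0, Y=2) weight 3/56
Group by Z:
  weight(Z=2) = 3/28
  weight(Z=3) = 1/28
  weight(Z=4) = 1/12
  weight(Z=5) = 3/28
Total weight = 3/28 + 1/28 + 1/12 + 3/28 = 1/3
P(Z=2 | obs) = 3/28 / 1/3 = 9/28
P(Z=3 | obs) = 1/28 / 1/3 = 3/28
P(Z=4 | obs) = 1/12 / 1/3 = 1/4
P(Z=5 | obs) = 3/28 / 1/3 = 9/28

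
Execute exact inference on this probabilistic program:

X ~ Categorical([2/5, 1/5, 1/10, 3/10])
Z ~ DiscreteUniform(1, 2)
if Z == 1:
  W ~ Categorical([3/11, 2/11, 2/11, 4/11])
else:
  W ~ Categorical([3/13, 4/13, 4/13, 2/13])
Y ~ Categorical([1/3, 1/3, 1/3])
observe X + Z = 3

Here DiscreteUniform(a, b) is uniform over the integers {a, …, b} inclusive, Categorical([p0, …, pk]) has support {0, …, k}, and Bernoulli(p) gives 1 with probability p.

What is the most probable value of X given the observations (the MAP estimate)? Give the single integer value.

argmax_v P(X = v | obs) = 1

Enumerate traces; 24 have nonzero weight after conditioning:
  (X=1, Z=2, W=0, Y=0) weight 1/130
  (X=1, Z=2, W=0, Y=1) weight 1/130
  (X=1, Z=2, W=0, Y=2) weight 1/130
  (X=1, Z=2, W=1, Y=0) weight 2/195
  (X=1, Z=2, W=1, Y=1) weight 2/195
  (X=1, Z=2, W=1, Y=2) weight 2/195
  (X=1, Z=2, W=2, Y=0) weight 2/195
  (X=1, Z=2, W=2, Y=1) weight 2/195
  (X=2, Z=1, W=0, Y=0) weight 1/220
  … 15 more
Group by X:
  weight(X=1) = 1/10
  weight(X=2) = 1/20
Total weight = 1/10 + 1/20 = 3/20
P(X=1 | obs) = 1/10 / 3/20 = 2/3
P(X=2 | obs) = 1/20 / 3/20 = 1/3
argmax = 1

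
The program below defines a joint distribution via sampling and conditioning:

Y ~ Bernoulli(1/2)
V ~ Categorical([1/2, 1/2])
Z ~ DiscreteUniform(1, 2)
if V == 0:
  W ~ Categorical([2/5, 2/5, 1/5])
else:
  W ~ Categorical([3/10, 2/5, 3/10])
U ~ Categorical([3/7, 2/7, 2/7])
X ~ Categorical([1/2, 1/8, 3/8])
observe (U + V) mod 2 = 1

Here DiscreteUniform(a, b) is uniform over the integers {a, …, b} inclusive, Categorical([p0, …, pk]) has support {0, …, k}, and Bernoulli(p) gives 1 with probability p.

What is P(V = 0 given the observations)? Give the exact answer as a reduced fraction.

Enumerate traces; 108 have nonzero weight after conditioning:
  (Y=0, V=0, Z=1, W=0, U=1, X=0) weight 1/140
  (Y=0, V=0, Z=1, W=0, U=1, X=1) weight 1/560
  (Y=0, V=0, Z=1, W=0, U=1, X=2) weight 3/560
  (Y=0, V=0, Z=1, W=1, U=1, X=0) weight 1/140
  (Y=0, V=0, Z=1, W=1, U=1, X=1) weight 1/560
  (Y=0, V=0, Z=1, W=1, U=1, X=2) weight 3/560
  (Y=0, V=0, Z=1, W=2, U=1, X=0) weight 1/280
  (Y=0, V=0, Z=1, W=2, U=1, X=1) weight 1/1120
  (Y=0, V=1, Z=1, W=0, U=0, X=0) weight 9/1120
  … 99 more
Group by V:
  weight(V=0) = 1/7
  weight(V=1) = 5/14
Total weight = 1/7 + 5/14 = 1/2
P(V=0 | obs) = 1/7 / 1/2 = 2/7
P(V=1 | obs) = 5/14 / 1/2 = 5/7

P(V = 0 | obs) = 2/7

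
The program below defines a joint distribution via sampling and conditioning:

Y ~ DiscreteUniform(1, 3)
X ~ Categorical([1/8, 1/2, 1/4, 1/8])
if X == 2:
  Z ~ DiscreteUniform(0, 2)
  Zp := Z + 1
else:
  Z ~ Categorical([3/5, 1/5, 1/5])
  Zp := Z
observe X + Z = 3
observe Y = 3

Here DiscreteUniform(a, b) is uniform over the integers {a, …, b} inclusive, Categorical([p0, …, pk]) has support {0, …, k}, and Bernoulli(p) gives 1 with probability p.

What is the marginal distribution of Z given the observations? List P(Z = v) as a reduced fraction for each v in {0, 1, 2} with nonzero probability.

Enumerate traces; 3 have nonzero weight after conditioning:
  (Y=3, X=1, Z=2) weight 1/30
  (Y=3, X=2, Z=1) weight 1/36
  (Y=3, X=3, Z=0) weight 1/40
Group by Z:
  weight(Z=0) = 1/40
  weight(Z=1) = 1/36
  weight(Z=2) = 1/30
Total weight = 1/40 + 1/36 + 1/30 = 31/360
P(Z=0 | obs) = 1/40 / 31/360 = 9/31
P(Z=1 | obs) = 1/36 / 31/360 = 10/31
P(Z=2 | obs) = 1/30 / 31/360 = 12/31

P(Z=0) = 9/31, P(Z=1) = 10/31, P(Z=2) = 12/31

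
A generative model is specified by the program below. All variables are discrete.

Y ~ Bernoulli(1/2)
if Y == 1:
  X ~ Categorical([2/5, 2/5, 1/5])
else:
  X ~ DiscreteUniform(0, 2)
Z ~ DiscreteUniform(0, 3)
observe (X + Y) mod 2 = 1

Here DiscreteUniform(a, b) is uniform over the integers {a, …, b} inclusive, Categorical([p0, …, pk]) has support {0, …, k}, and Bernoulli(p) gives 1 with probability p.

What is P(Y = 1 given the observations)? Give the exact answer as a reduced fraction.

Enumerate traces; 12 have nonzero weight after conditioning:
  (Y=0, X=1, Z=0) weight 1/24
  (Y=0, X=1, Z=1) weight 1/24
  (Y=0, X=1, Z=2) weight 1/24
  (Y=0, X=1, Z=3) weight 1/24
  (Y=1, X=0, Z=0) weight 1/20
  (Y=1, X=0, Z=1) weight 1/20
  (Y=1, X=0, Z=2) weight 1/20
  (Y=1, X=0, Z=3) weight 1/20
  … 4 more
Group by Y:
  weight(Y=0) = 1/6
  weight(Y=1) = 3/10
Total weight = 1/6 + 3/10 = 7/15
P(Y=0 | obs) = 1/6 / 7/15 = 5/14
P(Y=1 | obs) = 3/10 / 7/15 = 9/14

P(Y = 1 | obs) = 9/14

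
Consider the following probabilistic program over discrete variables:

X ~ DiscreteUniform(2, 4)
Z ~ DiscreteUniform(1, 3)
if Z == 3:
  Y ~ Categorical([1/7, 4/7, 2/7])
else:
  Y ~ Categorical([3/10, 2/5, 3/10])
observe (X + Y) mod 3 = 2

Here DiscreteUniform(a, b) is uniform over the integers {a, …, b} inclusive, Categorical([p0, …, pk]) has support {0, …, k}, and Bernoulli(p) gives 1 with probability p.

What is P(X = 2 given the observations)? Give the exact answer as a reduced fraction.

Enumerate traces; 9 have nonzero weight after conditioning:
  (X=2, Z=1, Y=0) weight 1/30
  (X=2, Z=2, Y=0) weight 1/30
  (X=2, Z=3, Y=0) weight 1/63
  (X=3, Z=1, Y=2) weight 1/30
  (X=3, Z=2, Y=2) weight 1/30
  (X=3, Z=3, Y=2) weight 2/63
  (X=4, Z=1, Y=1) weight 2/45
  (X=4, Z=2, Y=1) weight 2/45
  … 1 more
Group by X:
  weight(X=2) = 26/315
  weight(X=3) = 31/315
  weight(X=4) = 16/105
Total weight = 26/315 + 31/315 + 16/105 = 1/3
P(X=2 | obs) = 26/315 / 1/3 = 26/105
P(X=3 | obs) = 31/315 / 1/3 = 31/105
P(X=4 | obs) = 16/105 / 1/3 = 16/35

P(X = 2 | obs) = 26/105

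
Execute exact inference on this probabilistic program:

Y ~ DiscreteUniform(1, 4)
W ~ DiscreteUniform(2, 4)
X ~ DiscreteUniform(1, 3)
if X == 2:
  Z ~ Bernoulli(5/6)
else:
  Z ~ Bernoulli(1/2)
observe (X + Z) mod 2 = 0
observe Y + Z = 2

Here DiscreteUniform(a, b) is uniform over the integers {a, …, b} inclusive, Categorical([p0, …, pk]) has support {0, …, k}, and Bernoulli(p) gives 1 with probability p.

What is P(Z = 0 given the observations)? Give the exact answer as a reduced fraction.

P(Z = 0 | obs) = 1/7

Enumerate traces; 9 have nonzero weight after conditioning:
  (Y=1, W=2, X=1, Z=1) weight 1/72
  (Y=1, W=2, X=3, Z=1) weight 1/72
  (Y=1, W=3, X=1, Z=1) weight 1/72
  (Y=1, W=3, X=3, Z=1) weight 1/72
  (Y=1, W=4, X=1, Z=1) weight 1/72
  (Y=1, W=4, X=3, Z=1) weight 1/72
  (Y=2, W=2, X=2, Z=0) weight 1/216
  (Y=2, W=3, X=2, Z=0) weight 1/216
  … 1 more
Group by Z:
  weight(Z=0) = 1/72
  weight(Z=1) = 1/12
Total weight = 1/72 + 1/12 = 7/72
P(Z=0 | obs) = 1/72 / 7/72 = 1/7
P(Z=1 | obs) = 1/12 / 7/72 = 6/7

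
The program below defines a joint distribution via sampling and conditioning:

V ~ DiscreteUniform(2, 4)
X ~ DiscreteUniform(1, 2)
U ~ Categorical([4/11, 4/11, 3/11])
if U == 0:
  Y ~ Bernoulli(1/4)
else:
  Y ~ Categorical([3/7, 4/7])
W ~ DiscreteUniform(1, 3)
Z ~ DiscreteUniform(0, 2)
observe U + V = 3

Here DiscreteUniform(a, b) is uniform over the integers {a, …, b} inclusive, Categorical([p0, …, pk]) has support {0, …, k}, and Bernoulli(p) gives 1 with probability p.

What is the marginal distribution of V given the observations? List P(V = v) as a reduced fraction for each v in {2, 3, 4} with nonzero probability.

Enumerate traces; 72 have nonzero weight after conditioning:
  (V=2, X=1, U=1, Y=0, W=1, Z=0) weight 2/693
  (V=2, X=1, U=1, Y=0, W=1, Z=1) weight 2/693
  (V=2, X=1, U=1, Y=0, W=1, Z=2) weight 2/693
  (V=2, X=1, U=1, Y=0, W=2, Z=0) weight 2/693
  (V=2, X=1, U=1, Y=0, W=2, Z=1) weight 2/693
  (V=2, X=1, U=1, Y=0, W=2, Z=2) weight 2/693
  (V=2, X=1, U=1, Y=0, W=3, Z=0) weight 2/693
  (V=2, X=1, U=1, Y=0, W=3, Z=1) weight 2/693
  (V=3, X=1, U=0, Y=0, W=1, Z=0) weight 1/198
  … 63 more
Group by V:
  weight(V=2) = 4/33
  weight(V=3) = 4/33
Total weight = 4/33 + 4/33 = 8/33
P(V=2 | obs) = 4/33 / 8/33 = 1/2
P(V=3 | obs) = 4/33 / 8/33 = 1/2

P(V=2) = 1/2, P(V=3) = 1/2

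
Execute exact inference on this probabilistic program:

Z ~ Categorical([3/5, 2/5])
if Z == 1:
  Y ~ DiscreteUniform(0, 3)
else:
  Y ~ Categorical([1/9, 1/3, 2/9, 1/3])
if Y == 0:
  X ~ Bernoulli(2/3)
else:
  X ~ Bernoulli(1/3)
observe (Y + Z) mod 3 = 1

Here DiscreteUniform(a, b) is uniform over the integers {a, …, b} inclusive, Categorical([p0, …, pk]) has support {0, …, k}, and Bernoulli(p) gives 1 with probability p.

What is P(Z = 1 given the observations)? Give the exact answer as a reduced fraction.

P(Z = 1 | obs) = 1/2

Enumerate traces; 6 have nonzero weight after conditioning:
  (Z=0, Y=1, X=0) weight 2/15
  (Z=0, Y=1, X=1) weight 1/15
  (Z=1, Y=0, X=0) weight 1/30
  (Z=1, Y=0, X=1) weight 1/15
  (Z=1, Y=3, X=0) weight 1/15
  (Z=1, Y=3, X=1) weight 1/30
Group by Z:
  weight(Z=0) = 1/5
  weight(Z=1) = 1/5
Total weight = 1/5 + 1/5 = 2/5
P(Z=0 | obs) = 1/5 / 2/5 = 1/2
P(Z=1 | obs) = 1/5 / 2/5 = 1/2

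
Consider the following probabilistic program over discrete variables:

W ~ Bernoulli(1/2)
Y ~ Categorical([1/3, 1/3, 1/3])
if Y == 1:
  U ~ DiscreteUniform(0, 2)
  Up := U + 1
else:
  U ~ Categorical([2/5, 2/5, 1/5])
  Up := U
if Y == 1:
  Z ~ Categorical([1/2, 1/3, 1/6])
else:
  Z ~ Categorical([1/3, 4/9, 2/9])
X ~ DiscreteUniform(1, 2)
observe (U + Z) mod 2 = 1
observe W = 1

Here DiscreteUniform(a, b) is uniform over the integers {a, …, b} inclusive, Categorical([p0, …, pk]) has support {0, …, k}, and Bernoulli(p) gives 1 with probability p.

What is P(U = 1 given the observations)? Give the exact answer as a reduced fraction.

Enumerate traces; 24 have nonzero weight after conditioning:
  (W=1, Y=0, U=0, Z=1, X=1) weight 2/135
  (W=1, Y=0, U=0, Z=1, X=2) weight 2/135
  (W=1, Y=0, U=1, Z=0, X=1) weight 1/90
  (W=1, Y=0, U=1, Z=0, X=2) weight 1/90
  (W=1, Y=0, U=1, Z=2, X=1) weight 1/135
  (W=1, Y=0, U=1, Z=2, X=2) weight 1/135
  (W=1, Y=0, U=2, Z=1, X=1) weight 1/135
  (W=1, Y=0, U=2, Z=1, X=2) weight 1/135
  … 16 more
Group by U:
  weight(U=0) = 7/90
  weight(U=1) = 1/9
  weight(U=2) = 13/270
Total weight = 7/90 + 1/9 + 13/270 = 32/135
P(U=0 | obs) = 7/90 / 32/135 = 21/64
P(U=1 | obs) = 1/9 / 32/135 = 15/32
P(U=2 | obs) = 13/270 / 32/135 = 13/64

P(U = 1 | obs) = 15/32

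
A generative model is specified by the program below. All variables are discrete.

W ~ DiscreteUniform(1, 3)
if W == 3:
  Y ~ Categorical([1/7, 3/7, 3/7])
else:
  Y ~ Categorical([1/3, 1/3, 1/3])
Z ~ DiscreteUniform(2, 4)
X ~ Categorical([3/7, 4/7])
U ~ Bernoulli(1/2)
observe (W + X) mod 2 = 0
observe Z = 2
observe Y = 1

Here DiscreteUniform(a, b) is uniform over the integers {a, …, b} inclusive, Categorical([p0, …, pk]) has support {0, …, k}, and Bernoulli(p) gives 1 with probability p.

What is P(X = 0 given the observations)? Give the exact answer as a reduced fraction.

Enumerate traces; 6 have nonzero weight after conditioning:
  (W=1, Y=1, Z=2, X=1, U=0) weight 2/189
  (W=1, Y=1, Z=2, X=1, U=1) weight 2/189
  (W=2, Y=1, Z=2, X=0, U=0) weight 1/126
  (W=2, Y=1, Z=2, X=0, U=1) weight 1/126
  (W=3, Y=1, Z=2, X=1, U=0) weight 2/147
  (W=3, Y=1, Z=2, X=1, U=1) weight 2/147
Group by X:
  weight(X=0) = 1/63
  weight(X=1) = 64/1323
Total weight = 1/63 + 64/1323 = 85/1323
P(X=0 | obs) = 1/63 / 85/1323 = 21/85
P(X=1 | obs) = 64/1323 / 85/1323 = 64/85

P(X = 0 | obs) = 21/85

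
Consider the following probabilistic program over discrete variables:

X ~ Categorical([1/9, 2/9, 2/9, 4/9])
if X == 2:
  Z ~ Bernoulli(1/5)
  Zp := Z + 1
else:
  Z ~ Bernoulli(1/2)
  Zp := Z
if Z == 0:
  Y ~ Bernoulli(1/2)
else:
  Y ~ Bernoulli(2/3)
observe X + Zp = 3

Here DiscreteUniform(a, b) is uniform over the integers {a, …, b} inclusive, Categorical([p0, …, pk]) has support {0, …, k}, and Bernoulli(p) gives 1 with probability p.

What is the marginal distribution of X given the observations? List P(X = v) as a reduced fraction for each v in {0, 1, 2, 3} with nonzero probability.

P(X=2) = 4/9, P(X=3) = 5/9

Enumerate traces; 4 have nonzero weight after conditioning:
  (X=2, Z=0, Y=0) weight 4/45
  (X=2, Z=0, Y=1) weight 4/45
  (X=3, Z=0, Y=0) weight 1/9
  (X=3, Z=0, Y=1) weight 1/9
Group by X:
  weight(X=2) = 8/45
  weight(X=3) = 2/9
Total weight = 8/45 + 2/9 = 2/5
P(X=2 | obs) = 8/45 / 2/5 = 4/9
P(X=3 | obs) = 2/9 / 2/5 = 5/9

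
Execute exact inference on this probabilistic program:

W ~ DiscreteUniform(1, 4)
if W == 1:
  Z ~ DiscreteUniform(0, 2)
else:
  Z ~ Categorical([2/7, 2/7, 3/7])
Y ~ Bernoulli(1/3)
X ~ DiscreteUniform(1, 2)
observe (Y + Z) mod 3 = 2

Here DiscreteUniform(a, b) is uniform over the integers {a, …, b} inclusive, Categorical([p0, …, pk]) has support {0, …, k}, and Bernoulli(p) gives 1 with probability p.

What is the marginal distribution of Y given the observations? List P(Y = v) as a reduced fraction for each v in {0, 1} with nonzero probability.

Enumerate traces; 16 have nonzero weight after conditioning:
  (W=1, Z=1, Y=1, X=1) weight 1/72
  (W=1, Z=1, Y=1, X=2) weight 1/72
  (W=1, Z=2, Y=0, X=1) weight 1/36
  (W=1, Z=2, Y=0, X=2) weight 1/36
  (W=2, Z=1, Y=1, X=1) weight 1/84
  (W=2, Z=1, Y=1, X=2) weight 1/84
  (W=2, Z=2, Y=0, X=1) weight 1/28
  (W=2, Z=2, Y=0, X=2) weight 1/28
  … 8 more
Group by Y:
  weight(Y=0) = 17/63
  weight(Y=1) = 25/252
Total weight = 17/63 + 25/252 = 31/84
P(Y=0 | obs) = 17/63 / 31/84 = 68/93
P(Y=1 | obs) = 25/252 / 31/84 = 25/93

P(Y=0) = 68/93, P(Y=1) = 25/93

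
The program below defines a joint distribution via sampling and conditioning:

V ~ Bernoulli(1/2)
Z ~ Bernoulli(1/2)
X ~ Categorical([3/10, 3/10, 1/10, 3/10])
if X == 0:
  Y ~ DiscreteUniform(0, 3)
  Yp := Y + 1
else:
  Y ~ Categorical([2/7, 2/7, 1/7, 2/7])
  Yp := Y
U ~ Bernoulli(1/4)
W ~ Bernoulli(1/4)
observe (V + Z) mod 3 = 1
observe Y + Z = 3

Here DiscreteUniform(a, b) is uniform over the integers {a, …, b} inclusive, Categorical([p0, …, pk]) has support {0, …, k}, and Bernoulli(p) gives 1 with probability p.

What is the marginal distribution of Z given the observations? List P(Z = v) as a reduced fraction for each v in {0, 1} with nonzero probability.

Enumerate traces; 32 have nonzero weight after conditioning:
  (V=0, Z=1, X=0, Y=2, U=0, W=0) weight 27/2560
  (V=0, Z=1, X=0, Y=2, U=0, W=1) weight 9/2560
  (V=0, Z=1, X=0, Y=2, U=1, W=0) weight 9/2560
  (V=0, Z=1, X=0, Y=2, U=1, W=1) weight 3/2560
  (V=0, Z=1, X=1, Y=2, U=0, W=0) weight 27/4480
  (V=0, Z=1, X=1, Y=2, U=0, W=1) weight 9/4480
  (V=0, Z=1, X=1, Y=2, U=1, W=0) weight 9/4480
  (V=0, Z=1, X=1, Y=2, U=1, W=1) weight 3/4480
  (V=1, Z=0, X=0, Y=3, U=0, W=0) weight 27/2560
  … 23 more
Group by Z:
  weight(Z=0) = 11/160
  weight(Z=1) = 7/160
Total weight = 11/160 + 7/160 = 9/80
P(Z=0 | obs) = 11/160 / 9/80 = 11/18
P(Z=1 | obs) = 7/160 / 9/80 = 7/18

P(Z=0) = 11/18, P(Z=1) = 7/18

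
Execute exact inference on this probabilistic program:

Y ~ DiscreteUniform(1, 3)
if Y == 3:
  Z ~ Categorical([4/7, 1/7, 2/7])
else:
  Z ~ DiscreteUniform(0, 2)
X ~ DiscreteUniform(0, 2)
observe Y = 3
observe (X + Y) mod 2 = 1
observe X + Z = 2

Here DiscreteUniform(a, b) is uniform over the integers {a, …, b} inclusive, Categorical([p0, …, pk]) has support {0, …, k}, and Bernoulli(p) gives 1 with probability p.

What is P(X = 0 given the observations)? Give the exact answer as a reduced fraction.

P(X = 0 | obs) = 1/3

Enumerate traces; 2 have nonzero weight after conditioning:
  (Y=3, Z=0, X=2) weight 4/63
  (Y=3, Z=2, X=0) weight 2/63
Group by X:
  weight(X=0) = 2/63
  weight(X=2) = 4/63
Total weight = 2/63 + 4/63 = 2/21
P(X=0 | obs) = 2/63 / 2/21 = 1/3
P(X=2 | obs) = 4/63 / 2/21 = 2/3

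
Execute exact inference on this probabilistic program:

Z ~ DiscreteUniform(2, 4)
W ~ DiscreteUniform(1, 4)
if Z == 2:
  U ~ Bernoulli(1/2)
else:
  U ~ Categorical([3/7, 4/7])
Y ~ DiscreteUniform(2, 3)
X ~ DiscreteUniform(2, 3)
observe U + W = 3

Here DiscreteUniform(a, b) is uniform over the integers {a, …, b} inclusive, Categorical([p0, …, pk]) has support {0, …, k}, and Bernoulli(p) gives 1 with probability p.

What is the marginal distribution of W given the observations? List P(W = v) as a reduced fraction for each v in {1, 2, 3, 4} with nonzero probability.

Enumerate traces; 24 have nonzero weight after conditioning:
  (Z=2, W=2, U=1, Y=2, X=2) weight 1/96
  (Z=2, W=2, U=1, Y=2, X=3) weight 1/96
  (Z=2, W=2, U=1, Y=3, X=2) weight 1/96
  (Z=2, W=2, U=1, Y=3, X=3) weight 1/96
  (Z=2, W=3, U=0, Y=2, X=2) weight 1/96
  (Z=2, W=3, U=0, Y=2, X=3) weight 1/96
  (Z=2, W=3, U=0, Y=3, X=2) weight 1/96
  (Z=2, W=3, U=0, Y=3, X=3) weight 1/96
  … 16 more
Group by W:
  weight(W=2) = 23/168
  weight(W=3) = 19/168
Total weight = 23/168 + 19/168 = 1/4
P(W=2 | obs) = 23/168 / 1/4 = 23/42
P(W=3 | obs) = 19/168 / 1/4 = 19/42

P(W=2) = 23/42, P(W=3) = 19/42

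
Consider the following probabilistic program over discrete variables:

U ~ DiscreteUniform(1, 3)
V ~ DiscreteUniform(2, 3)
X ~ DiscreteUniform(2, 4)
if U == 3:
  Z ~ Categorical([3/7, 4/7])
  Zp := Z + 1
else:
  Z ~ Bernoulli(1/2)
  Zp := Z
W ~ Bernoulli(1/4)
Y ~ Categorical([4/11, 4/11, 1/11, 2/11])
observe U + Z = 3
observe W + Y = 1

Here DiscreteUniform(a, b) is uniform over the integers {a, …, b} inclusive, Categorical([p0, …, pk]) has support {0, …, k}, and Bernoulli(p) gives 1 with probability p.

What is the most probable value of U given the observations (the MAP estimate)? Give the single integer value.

argmax_v P(U = v | obs) = 2

Enumerate traces; 24 have nonzero weight after conditioning:
  (U=2, V=2, X=2, Z=1, W=0, Y=1) weight 1/132
  (U=2, V=2, X=2, Z=1, W=1, Y=0) weight 1/396
  (U=2, V=2, X=3, Z=1, W=0, Y=1) weight 1/132
  (U=2, V=2, X=3, Z=1, W=1, Y=0) weight 1/396
  (U=2, V=2, X=4, Z=1, W=0, Y=1) weight 1/132
  (U=2, V=2, X=4, Z=1, W=1, Y=0) weight 1/396
  (U=2, V=3, X=2, Z=1, W=0, Y=1) weight 1/132
  (U=2, V=3, X=2, Z=1, W=1, Y=0) weight 1/396
  (U=3, V=2, X=2, Z=0, W=0, Y=1) weight 1/154
  … 15 more
Group by U:
  weight(U=2) = 2/33
  weight(U=3) = 4/77
Total weight = 2/33 + 4/77 = 26/231
P(U=2 | obs) = 2/33 / 26/231 = 7/13
P(U=3 | obs) = 4/77 / 26/231 = 6/13
argmax = 2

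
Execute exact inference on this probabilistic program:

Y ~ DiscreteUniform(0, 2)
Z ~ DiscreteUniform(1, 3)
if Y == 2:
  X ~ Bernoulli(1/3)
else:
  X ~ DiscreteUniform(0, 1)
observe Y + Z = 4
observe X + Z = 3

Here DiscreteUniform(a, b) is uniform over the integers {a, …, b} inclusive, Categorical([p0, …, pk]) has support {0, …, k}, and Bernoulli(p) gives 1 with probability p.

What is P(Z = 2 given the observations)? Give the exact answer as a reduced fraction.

P(Z = 2 | obs) = 2/5

Enumerate traces; 2 have nonzero weight after conditioning:
  (Y=1, Z=3, X=0) weight 1/18
  (Y=2, Z=2, X=1) weight 1/27
Group by Z:
  weight(Z=2) = 1/27
  weight(Z=3) = 1/18
Total weight = 1/27 + 1/18 = 5/54
P(Z=2 | obs) = 1/27 / 5/54 = 2/5
P(Z=3 | obs) = 1/18 / 5/54 = 3/5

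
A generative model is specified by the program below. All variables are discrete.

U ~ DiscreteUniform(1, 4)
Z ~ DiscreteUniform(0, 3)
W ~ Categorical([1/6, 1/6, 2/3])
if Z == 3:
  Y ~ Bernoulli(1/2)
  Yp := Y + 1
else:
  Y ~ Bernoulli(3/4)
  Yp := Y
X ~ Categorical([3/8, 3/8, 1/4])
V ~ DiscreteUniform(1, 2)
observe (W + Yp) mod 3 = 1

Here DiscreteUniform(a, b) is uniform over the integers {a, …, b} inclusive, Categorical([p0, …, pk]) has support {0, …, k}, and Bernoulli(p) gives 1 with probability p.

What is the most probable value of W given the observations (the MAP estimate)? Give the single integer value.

Enumerate traces; 192 have nonzero weight after conditioning:
  (U=1, Z=0, W=0, Y=1, X=0, V=1) weight 3/2048
  (U=1, Z=0, W=0, Y=1, X=0, V=2) weight 3/2048
  (U=1, Z=0, W=0, Y=1, X=1, V=1) weight 3/2048
  (U=1, Z=0, W=0, Y=1, X=1, V=2) weight 3/2048
  (U=1, Z=0, W=0, Y=1, X=2, V=1) weight 1/1024
  (U=1, Z=0, W=0, Y=1, X=2, V=2) weight 1/1024
  (U=1, Z=0, W=1, Y=0, X=0, V=1) weight 1/2048
  (U=1, Z=0, W=1, Y=0, X=0, V=2) weight 1/2048
  (U=1, Z=3, W=2, Y=1, X=0, V=1) weight 1/256
  … 183 more
Group by W:
  weight(W=0) = 11/96
  weight(W=1) = 1/32
  weight(W=2) = 1/12
Total weight = 11/96 + 1/32 + 1/12 = 11/48
P(W=0 | obs) = 11/96 / 11/48 = 1/2
P(W=1 | obs) = 1/32 / 11/48 = 3/22
P(W=2 | obs) = 1/12 / 11/48 = 4/11
argmax = 0

argmax_v P(W = v | obs) = 0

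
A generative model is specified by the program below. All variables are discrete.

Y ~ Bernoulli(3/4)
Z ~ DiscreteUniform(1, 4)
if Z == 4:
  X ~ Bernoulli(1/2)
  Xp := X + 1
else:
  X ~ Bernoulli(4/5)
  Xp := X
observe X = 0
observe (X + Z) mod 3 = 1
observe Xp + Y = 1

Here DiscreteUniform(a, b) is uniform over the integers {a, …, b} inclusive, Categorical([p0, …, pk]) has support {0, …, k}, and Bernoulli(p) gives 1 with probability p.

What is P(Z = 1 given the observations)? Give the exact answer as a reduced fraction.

Enumerate traces; 2 have nonzero weight after conditioning:
  (Y=0, Z=4, X=0) weight 1/32
  (Y=1, Z=1, X=0) weight 3/80
Group by Z:
  weight(Z=1) = 3/80
  weight(Z=4) = 1/32
Total weight = 3/80 + 1/32 = 11/160
P(Z=1 | obs) = 3/80 / 11/160 = 6/11
P(Z=4 | obs) = 1/32 / 11/160 = 5/11

P(Z = 1 | obs) = 6/11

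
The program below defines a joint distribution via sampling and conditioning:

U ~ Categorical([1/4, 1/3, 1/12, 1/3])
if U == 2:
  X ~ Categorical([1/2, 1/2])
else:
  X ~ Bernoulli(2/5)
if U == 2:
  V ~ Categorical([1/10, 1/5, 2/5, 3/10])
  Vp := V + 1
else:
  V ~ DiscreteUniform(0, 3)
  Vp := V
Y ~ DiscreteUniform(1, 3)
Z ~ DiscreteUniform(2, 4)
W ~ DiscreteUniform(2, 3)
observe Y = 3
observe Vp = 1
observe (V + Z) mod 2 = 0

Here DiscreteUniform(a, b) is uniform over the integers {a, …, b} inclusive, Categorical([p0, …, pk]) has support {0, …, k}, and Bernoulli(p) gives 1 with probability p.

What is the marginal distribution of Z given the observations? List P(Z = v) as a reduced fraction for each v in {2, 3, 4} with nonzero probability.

Enumerate traces; 20 have nonzero weight after conditioning:
  (U=0, X=0, V=1, Y=3, Z=3, W=2) weight 1/480
  (U=0, X=0, V=1, Y=3, Z=3, W=3) weight 1/480
  (U=0, X=1, V=1, Y=3, Z=3, W=2) weight 1/720
  (U=0, X=1, V=1, Y=3, Z=3, W=3) weight 1/720
  (U=1, X=0, V=1, Y=3, Z=3, W=2) weight 1/360
  (U=1, X=0, V=1, Y=3, Z=3, W=3) weight 1/360
  (U=1, X=1, V=1, Y=3, Z=3, W=2) weight 1/540
  (U=1, X=1, V=1, Y=3, Z=3, W=3) weight 1/540
  (U=2, X=0, V=0, Y=3, Z=2, W=2) weight 1/4320
  (U=2, X=0, V=0, Y=3, Z=4, W=2) weight 1/4320
  … 10 more
Group by Z:
  weight(Z=2) = 1/1080
  weight(Z=3) = 11/432
  weight(Z=4) = 1/1080
Total weight = 1/1080 + 11/432 + 1/1080 = 59/2160
P(Z=2 | obs) = 1/1080 / 59/2160 = 2/59
P(Z=3 | obs) = 11/432 / 59/2160 = 55/59
P(Z=4 | obs) = 1/1080 / 59/2160 = 2/59

P(Z=2) = 2/59, P(Z=3) = 55/59, P(Z=4) = 2/59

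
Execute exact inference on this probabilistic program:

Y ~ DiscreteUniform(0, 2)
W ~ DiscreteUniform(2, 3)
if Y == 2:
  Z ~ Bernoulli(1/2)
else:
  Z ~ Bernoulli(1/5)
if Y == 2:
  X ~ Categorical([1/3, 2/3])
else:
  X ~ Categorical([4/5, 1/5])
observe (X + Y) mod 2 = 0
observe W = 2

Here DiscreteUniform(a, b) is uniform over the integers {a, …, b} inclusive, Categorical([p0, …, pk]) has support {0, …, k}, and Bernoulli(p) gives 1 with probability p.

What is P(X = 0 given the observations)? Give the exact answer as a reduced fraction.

Enumerate traces; 6 have nonzero weight after conditioning:
  (Y=0, W=2, Z=0, X=0) weight 8/75
  (Y=0, W=2, Z=1, X=0) weight 2/75
  (Y=1, W=2, Z=0, X=1) weight 2/75
  (Y=1, W=2, Z=1, X=1) weight 1/150
  (Y=2, W=2, Z=0, X=0) weight 1/36
  (Y=2, W=2, Z=1, X=0) weight 1/36
Group by X:
  weight(X=0) = 17/90
  weight(X=1) = 1/30
Total weight = 17/90 + 1/30 = 2/9
P(X=0 | obs) = 17/90 / 2/9 = 17/20
P(X=1 | obs) = 1/30 / 2/9 = 3/20

P(X = 0 | obs) = 17/20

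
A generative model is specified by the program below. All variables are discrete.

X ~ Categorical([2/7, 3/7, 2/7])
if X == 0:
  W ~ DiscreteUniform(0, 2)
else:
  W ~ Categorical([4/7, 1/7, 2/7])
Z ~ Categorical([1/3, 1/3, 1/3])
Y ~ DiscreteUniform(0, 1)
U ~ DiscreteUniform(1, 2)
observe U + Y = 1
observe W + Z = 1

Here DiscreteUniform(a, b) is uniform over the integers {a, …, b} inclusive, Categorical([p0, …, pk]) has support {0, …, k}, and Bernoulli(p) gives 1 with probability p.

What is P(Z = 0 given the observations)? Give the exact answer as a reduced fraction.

P(Z = 0 | obs) = 29/103

Enumerate traces; 6 have nonzero weight after conditioning:
  (X=0, W=0, Z=1, Y=0, U=1) weight 1/126
  (X=0, W=1, Z=0, Y=0, U=1) weight 1/126
  (X=1, W=0, Z=1, Y=0, U=1) weight 1/49
  (X=1, W=1, Z=0, Y=0, U=1) weight 1/196
  (X=2, W=0, Z=1, Y=0, U=1) weight 2/147
  (X=2, W=1, Z=0, Y=0, U=1) weight 1/294
Group by Z:
  weight(Z=0) = 29/1764
  weight(Z=1) = 37/882
Total weight = 29/1764 + 37/882 = 103/1764
P(Z=0 | obs) = 29/1764 / 103/1764 = 29/103
P(Z=1 | obs) = 37/882 / 103/1764 = 74/103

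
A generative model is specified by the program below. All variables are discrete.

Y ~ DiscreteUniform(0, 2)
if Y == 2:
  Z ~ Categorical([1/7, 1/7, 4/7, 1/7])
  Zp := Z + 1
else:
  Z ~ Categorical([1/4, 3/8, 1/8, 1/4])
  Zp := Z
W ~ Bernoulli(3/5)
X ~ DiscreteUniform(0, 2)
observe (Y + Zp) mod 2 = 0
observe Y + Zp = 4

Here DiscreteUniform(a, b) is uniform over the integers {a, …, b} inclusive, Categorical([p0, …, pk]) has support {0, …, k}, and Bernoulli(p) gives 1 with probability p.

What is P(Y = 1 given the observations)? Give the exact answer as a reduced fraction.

P(Y = 1 | obs) = 7/11

Enumerate traces; 12 have nonzero weight after conditioning:
  (Y=1, Z=3, W=0, X=0) weight 1/90
  (Y=1, Z=3, W=0, X=1) weight 1/90
  (Y=1, Z=3, W=0, X=2) weight 1/90
  (Y=1, Z=3, W=1, X=0) weight 1/60
  (Y=1, Z=3, W=1, X=1) weight 1/60
  (Y=1, Z=3, W=1, X=2) weight 1/60
  (Y=2, Z=1, W=0, X=0) weight 2/315
  (Y=2, Z=1, W=0, X=1) weight 2/315
  … 4 more
Group by Y:
  weight(Y=1) = 1/12
  weight(Y=2) = 1/21
Total weight = 1/12 + 1/21 = 11/84
P(Y=1 | obs) = 1/12 / 11/84 = 7/11
P(Y=2 | obs) = 1/21 / 11/84 = 4/11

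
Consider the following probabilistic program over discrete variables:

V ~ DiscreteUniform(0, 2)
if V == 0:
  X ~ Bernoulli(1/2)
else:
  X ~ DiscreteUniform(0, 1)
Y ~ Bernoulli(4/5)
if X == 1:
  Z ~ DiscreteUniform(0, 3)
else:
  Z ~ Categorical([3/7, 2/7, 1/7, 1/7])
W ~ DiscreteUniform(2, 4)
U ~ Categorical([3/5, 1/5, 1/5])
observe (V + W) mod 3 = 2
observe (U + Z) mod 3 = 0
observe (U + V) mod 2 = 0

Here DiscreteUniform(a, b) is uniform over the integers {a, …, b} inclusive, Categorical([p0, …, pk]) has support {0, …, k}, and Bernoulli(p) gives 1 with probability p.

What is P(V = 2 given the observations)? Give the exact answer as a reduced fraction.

P(V = 2 | obs) = 105/221

Enumerate traces; 28 have nonzero weight after conditioning:
  (V=0, X=0, Y=0, Z=0, W=2, U=0) weight 1/350
  (V=0, X=0, Y=0, Z=1, W=2, U=2) weight 1/1575
  (V=0, X=0, Y=0, Z=3, W=2, U=0) weight 1/1050
  (V=0, X=0, Y=1, Z=0, W=2, U=0) weight 2/175
  (V=0, X=0, Y=1, Z=1, W=2, U=2) weight 4/1575
  (V=0, X=0, Y=1, Z=3, W=2, U=0) weight 2/525
  (V=0, X=1, Y=0, Z=0, W=2, U=0) weight 1/600
  (V=0, X=1, Y=0, Z=1, W=2, U=2) weight 1/1800
  (V=1, X=0, Y=0, Z=2, W=4, U=1) weight 1/3150
  (V=2, X=0, Y=0, Z=0, W=3, U=0) weight 1/350
  … 18 more
Group by V:
  weight(V=0) = 1/24
  weight(V=1) = 11/2520
  weight(V=2) = 1/24
Total weight = 1/24 + 11/2520 + 1/24 = 221/2520
P(V=0 | obs) = 1/24 / 221/2520 = 105/221
P(V=1 | obs) = 11/2520 / 221/2520 = 11/221
P(V=2 | obs) = 1/24 / 221/2520 = 105/221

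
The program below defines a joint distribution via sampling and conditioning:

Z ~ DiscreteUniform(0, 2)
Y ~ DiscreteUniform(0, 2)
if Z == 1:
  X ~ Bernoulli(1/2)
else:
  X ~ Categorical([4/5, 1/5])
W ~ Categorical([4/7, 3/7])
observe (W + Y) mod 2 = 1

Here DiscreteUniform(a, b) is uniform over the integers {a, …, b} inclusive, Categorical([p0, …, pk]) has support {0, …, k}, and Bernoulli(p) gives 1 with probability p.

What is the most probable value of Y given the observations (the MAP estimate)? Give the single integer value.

Enumerate traces; 18 have nonzero weight after conditioning:
  (Z=0, Y=0, X=0, W=1) weight 4/105
  (Z=0, Y=0, X=1, W=1) weight 1/105
  (Z=0, Y=1, X=0, W=0) weight 16/315
  (Z=0, Y=1, X=1, W=0) weight 4/315
  (Z=0, Y=2, X=0, W=1) weight 4/105
  (Z=0, Y=2, X=1, W=1) weight 1/105
  (Z=1, Y=0, X=0, W=1) weight 1/42
  (Z=1, Y=0, X=1, W=1) weight 1/42
  … 10 more
Group by Y:
  weight(Y=0) = 1/7
  weight(Y=1) = 4/21
  weight(Y=2) = 1/7
Total weight = 1/7 + 4/21 + 1/7 = 10/21
P(Y=0 | obs) = 1/7 / 10/21 = 3/10
P(Y=1 | obs) = 4/21 / 10/21 = 2/5
P(Y=2 | obs) = 1/7 / 10/21 = 3/10
argmax = 1

argmax_v P(Y = v | obs) = 1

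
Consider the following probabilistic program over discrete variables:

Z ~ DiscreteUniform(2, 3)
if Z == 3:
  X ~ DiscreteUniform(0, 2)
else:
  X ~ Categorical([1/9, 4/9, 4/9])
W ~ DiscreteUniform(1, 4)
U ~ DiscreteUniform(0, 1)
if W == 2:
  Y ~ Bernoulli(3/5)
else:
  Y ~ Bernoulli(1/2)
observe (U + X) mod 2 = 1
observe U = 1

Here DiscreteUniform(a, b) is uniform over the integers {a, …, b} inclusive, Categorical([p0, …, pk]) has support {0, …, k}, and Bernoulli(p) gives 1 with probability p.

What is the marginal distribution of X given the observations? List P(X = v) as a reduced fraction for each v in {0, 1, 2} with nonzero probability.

Enumerate traces; 32 have nonzero weight after conditioning:
  (Z=2, X=0, W=1, U=1, Y=0) weight 1/288
  (Z=2, X=0, W=1, U=1, Y=1) weight 1/288
  (Z=2, X=0, W=2, U=1, Y=0) weight 1/360
  (Z=2, X=0, W=2, U=1, Y=1) weight 1/240
  (Z=2, X=0, W=3, U=1, Y=0) weight 1/288
  (Z=2, X=0, W=3, U=1, Y=1) weight 1/288
  (Z=2, X=0, W=4, U=1, Y=0) weight 1/288
  (Z=2, X=0, W=4, U=1, Y=1) weight 1/288
  (Z=2, X=2, W=1, U=1, Y=0) weight 1/72
  … 23 more
Group by X:
  weight(X=0) = 1/9
  weight(X=2) = 7/36
Total weight = 1/9 + 7/36 = 11/36
P(X=0 | obs) = 1/9 / 11/36 = 4/11
P(X=2 | obs) = 7/36 / 11/36 = 7/11

P(X=0) = 4/11, P(X=2) = 7/11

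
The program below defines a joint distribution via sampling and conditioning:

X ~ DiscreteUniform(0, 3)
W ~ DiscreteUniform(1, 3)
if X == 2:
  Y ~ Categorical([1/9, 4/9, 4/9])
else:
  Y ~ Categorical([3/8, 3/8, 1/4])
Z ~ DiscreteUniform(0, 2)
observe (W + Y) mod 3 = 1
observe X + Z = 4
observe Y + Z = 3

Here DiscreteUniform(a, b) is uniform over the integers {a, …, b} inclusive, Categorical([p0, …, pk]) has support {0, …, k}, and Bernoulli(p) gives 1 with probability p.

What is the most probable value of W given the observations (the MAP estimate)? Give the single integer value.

Enumerate traces; 2 have nonzero weight after conditioning:
  (X=2, W=3, Y=1, Z=2) weight 1/81
  (X=3, W=2, Y=2, Z=1) weight 1/144
Group by W:
  weight(W=2) = 1/144
  weight(W=3) = 1/81
Total weight = 1/144 + 1/81 = 25/1296
P(W=2 | obs) = 1/144 / 25/1296 = 9/25
P(W=3 | obs) = 1/81 / 25/1296 = 16/25
argmax = 3

argmax_v P(W = v | obs) = 3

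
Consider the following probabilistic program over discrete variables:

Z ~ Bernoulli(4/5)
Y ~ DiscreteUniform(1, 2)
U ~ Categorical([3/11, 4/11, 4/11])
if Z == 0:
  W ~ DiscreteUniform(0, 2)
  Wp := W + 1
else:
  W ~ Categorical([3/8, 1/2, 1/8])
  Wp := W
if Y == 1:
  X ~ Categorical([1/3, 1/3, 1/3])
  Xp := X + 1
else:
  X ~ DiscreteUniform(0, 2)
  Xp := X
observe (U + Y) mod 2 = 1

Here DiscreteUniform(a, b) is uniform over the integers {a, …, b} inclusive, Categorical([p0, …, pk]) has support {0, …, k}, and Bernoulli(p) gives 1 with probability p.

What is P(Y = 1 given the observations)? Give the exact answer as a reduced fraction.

Enumerate traces; 54 have nonzero weight after conditioning:
  (Z=0, Y=1, U=0, W=0, X=0) weight 1/330
  (Z=0, Y=1, U=0, W=0, X=1) weight 1/330
  (Z=0, Y=1, U=0, W=0, X=2) weight 1/330
  (Z=0, Y=1, U=0, W=1, X=0) weight 1/330
  (Z=0, Y=1, U=0, W=1, X=1) weight 1/330
  (Z=0, Y=1, U=0, W=1, X=2) weight 1/330
  (Z=0, Y=1, U=0, W=2, X=0) weight 1/330
  (Z=0, Y=1, U=0, W=2, X=1) weight 1/330
  (Z=0, Y=2, U=1, W=0, X=0) weight 2/495
  … 45 more
Group by Y:
  weight(Y=1) = 7/22
  weight(Y=2) = 2/11
Total weight = 7/22 + 2/11 = 1/2
P(Y=1 | obs) = 7/22 / 1/2 = 7/11
P(Y=2 | obs) = 2/11 / 1/2 = 4/11

P(Y = 1 | obs) = 7/11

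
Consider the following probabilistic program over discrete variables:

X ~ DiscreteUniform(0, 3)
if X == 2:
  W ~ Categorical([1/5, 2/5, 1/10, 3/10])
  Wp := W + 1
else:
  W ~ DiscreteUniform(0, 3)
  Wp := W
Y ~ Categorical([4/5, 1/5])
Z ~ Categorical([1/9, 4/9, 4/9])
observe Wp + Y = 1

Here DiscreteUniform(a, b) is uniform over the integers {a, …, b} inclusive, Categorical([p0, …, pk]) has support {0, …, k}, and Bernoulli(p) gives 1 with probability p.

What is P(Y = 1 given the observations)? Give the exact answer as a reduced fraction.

P(Y = 1 | obs) = 15/91

Enumerate traces; 21 have nonzero weight after conditioning:
  (X=0, W=0, Y=1, Z=0) weight 1/720
  (X=0, W=0, Y=1, Z=1) weight 1/180
  (X=0, W=0, Y=1, Z=2) weight 1/180
  (X=0, W=1, Y=0, Z=0) weight 1/180
  (X=0, W=1, Y=0, Z=1) weight 1/45
  (X=0, W=1, Y=0, Z=2) weight 1/45
  (X=1, W=0, Y=1, Z=0) weight 1/720
  (X=1, W=0, Y=1, Z=1) weight 1/180
  … 13 more
Group by Y:
  weight(Y=0) = 19/100
  weight(Y=1) = 3/80
Total weight = 19/100 + 3/80 = 91/400
P(Y=0 | obs) = 19/100 / 91/400 = 76/91
P(Y=1 | obs) = 3/80 / 91/400 = 15/91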